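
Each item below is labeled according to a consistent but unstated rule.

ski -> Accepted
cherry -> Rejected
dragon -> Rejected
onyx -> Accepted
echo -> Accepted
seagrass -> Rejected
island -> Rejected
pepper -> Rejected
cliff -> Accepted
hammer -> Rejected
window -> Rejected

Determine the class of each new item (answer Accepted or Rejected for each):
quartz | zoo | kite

The classifier is using: length ≤ 5.
quartz: Rejected (length 6). zoo: Accepted (length 3). kite: Accepted (length 4).

Rejected, Accepted, Accepted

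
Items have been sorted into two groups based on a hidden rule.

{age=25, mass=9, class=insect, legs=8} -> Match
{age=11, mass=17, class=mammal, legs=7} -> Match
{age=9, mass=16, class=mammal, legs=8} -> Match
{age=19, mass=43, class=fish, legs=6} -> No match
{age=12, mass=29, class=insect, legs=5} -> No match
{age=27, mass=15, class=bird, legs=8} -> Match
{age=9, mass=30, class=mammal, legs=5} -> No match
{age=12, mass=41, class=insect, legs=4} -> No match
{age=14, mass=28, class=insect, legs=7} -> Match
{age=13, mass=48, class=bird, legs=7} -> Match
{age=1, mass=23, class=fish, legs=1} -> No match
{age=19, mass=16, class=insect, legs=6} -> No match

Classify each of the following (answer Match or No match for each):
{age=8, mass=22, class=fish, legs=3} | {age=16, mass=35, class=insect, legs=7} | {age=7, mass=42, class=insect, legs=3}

No match, Match, No match

A rule that fits every label: legs ≥ 7 — true of each 'Match' example, false of each 'No match' one.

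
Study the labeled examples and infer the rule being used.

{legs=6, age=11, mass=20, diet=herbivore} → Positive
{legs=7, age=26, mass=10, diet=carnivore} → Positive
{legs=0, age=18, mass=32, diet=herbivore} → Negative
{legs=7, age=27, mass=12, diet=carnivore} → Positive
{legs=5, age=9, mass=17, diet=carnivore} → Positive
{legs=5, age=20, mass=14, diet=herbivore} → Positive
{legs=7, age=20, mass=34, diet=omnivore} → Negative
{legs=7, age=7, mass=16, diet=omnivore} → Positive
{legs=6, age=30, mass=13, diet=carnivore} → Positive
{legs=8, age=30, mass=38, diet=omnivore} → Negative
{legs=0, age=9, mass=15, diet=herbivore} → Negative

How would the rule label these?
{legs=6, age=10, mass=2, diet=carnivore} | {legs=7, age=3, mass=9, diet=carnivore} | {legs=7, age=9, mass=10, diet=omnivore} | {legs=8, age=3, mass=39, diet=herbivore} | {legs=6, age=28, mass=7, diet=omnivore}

A rule that fits every label: mass ≤ 20 AND legs ≥ 5 — true of each 'Positive' example, false of each 'Negative' one.

Positive, Positive, Positive, Negative, Positive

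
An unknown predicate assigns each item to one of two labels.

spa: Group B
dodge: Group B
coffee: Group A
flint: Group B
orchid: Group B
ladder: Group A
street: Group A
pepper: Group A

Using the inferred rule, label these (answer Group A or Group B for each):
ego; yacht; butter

Group B, Group B, Group A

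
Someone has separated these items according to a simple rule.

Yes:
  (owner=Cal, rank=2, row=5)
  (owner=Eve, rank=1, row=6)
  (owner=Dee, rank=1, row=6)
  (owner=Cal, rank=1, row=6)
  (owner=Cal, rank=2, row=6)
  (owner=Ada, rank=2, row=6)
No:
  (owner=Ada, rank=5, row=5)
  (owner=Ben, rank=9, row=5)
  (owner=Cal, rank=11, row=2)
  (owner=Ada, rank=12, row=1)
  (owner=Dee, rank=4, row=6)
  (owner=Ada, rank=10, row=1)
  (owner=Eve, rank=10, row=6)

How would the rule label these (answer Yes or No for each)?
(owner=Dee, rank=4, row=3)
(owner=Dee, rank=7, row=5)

No, No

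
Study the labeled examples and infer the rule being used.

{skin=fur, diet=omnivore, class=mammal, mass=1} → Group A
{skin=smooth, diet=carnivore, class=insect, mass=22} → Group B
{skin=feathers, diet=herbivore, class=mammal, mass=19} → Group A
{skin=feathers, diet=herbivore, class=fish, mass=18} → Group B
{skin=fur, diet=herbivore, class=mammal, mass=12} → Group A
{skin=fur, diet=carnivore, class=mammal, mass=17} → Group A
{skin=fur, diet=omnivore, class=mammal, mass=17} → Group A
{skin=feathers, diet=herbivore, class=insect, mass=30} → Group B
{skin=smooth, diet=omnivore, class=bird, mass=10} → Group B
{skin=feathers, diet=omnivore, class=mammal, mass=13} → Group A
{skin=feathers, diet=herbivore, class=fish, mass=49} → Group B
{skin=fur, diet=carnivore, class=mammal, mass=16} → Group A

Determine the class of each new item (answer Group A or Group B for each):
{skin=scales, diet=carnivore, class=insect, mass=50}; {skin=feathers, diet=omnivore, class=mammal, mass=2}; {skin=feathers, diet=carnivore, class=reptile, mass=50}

Group B, Group A, Group B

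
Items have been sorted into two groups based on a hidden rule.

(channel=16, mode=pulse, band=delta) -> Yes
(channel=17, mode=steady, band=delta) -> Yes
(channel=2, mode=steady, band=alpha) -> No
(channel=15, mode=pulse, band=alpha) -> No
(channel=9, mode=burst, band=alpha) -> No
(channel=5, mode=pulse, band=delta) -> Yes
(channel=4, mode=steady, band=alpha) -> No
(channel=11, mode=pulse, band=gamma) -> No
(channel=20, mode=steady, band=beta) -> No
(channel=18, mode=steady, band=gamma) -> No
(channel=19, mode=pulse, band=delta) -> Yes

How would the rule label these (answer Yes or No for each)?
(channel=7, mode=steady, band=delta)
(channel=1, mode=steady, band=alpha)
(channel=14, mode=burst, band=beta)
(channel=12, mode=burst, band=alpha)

The rule appears to be: band is delta.
(channel=7, mode=steady, band=delta): band is delta, qualifies → Yes.
(channel=1, mode=steady, band=alpha): band is alpha, does not fit → No.
(channel=14, mode=burst, band=beta): band is beta, does not fit → No.
(channel=12, mode=burst, band=alpha): band is alpha, does not fit → No.

Yes, No, No, No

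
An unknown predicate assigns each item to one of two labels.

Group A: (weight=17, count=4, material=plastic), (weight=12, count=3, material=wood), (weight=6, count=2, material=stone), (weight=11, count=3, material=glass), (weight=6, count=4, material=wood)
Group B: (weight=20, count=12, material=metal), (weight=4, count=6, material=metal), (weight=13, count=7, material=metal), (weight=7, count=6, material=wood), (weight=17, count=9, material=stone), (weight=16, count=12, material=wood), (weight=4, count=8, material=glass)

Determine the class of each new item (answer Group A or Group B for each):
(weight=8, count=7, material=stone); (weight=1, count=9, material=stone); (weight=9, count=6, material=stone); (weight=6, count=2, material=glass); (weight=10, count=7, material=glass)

The pattern is that an item is 'Group A' exactly when: count ≤ 4.
(weight=8, count=7, material=stone): count = 7, does not fit → Group B.
(weight=1, count=9, material=stone): count = 9, does not fit → Group B.
(weight=9, count=6, material=stone): count = 6, does not fit → Group B.
(weight=6, count=2, material=glass): count = 2, has this property → Group A.
(weight=10, count=7, material=glass): count = 7, does not fit → Group B.

Group B, Group B, Group B, Group A, Group B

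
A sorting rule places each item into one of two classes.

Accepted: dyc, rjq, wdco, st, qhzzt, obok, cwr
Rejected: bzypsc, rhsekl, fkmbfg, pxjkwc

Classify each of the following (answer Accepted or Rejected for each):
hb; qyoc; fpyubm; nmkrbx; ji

Accepted, Accepted, Rejected, Rejected, Accepted

The pattern is that an item is 'Accepted' exactly when: length ≤ 5.
hb → length 2 → Accepted.
qyoc → length 4 → Accepted.
fpyubm → length 6 → Rejected.
nmkrbx → length 6 → Rejected.
ji → length 2 → Accepted.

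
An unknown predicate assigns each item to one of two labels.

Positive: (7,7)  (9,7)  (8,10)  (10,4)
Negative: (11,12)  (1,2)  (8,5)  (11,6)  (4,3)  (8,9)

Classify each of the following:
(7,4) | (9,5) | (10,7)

Negative, Positive, Negative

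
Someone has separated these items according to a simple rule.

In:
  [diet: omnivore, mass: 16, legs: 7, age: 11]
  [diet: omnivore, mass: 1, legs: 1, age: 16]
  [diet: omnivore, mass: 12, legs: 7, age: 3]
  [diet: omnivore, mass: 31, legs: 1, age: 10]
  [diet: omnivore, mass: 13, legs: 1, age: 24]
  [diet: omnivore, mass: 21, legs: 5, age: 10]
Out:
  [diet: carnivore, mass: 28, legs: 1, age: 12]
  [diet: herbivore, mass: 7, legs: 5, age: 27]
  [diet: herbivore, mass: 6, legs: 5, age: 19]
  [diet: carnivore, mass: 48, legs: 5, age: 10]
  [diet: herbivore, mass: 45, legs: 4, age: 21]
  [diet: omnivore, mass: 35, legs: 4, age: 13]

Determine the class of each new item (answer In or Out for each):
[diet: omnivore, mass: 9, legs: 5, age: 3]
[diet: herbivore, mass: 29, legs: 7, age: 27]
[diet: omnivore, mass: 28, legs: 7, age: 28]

Rule: diet is omnivore AND mass ≤ 31. This holds for each 'In' example and fails for each 'Out' one.
[diet: omnivore, mass: 9, legs: 5, age: 3]: diet is omnivore, mass = 9 — passes, so In.
[diet: herbivore, mass: 29, legs: 7, age: 27]: diet is herbivore, mass = 29 — doesn't qualify, so Out.
[diet: omnivore, mass: 28, legs: 7, age: 28]: diet is omnivore, mass = 28 — passes, so In.

In, Out, In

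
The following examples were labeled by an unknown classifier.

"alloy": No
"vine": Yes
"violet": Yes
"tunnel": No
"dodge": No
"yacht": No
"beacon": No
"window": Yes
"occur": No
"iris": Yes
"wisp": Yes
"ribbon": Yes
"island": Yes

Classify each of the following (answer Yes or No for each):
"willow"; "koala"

Yes, No

Rule: contains 'i'. This holds for each 'Yes' example and fails for each 'No' one.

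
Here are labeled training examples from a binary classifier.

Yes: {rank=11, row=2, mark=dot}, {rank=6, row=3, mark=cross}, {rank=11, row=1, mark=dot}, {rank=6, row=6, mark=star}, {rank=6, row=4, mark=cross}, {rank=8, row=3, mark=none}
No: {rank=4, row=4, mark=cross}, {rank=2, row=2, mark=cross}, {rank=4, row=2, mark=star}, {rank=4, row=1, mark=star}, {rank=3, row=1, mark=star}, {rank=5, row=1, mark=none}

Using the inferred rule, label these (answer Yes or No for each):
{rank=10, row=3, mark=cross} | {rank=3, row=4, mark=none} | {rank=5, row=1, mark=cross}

Yes, No, No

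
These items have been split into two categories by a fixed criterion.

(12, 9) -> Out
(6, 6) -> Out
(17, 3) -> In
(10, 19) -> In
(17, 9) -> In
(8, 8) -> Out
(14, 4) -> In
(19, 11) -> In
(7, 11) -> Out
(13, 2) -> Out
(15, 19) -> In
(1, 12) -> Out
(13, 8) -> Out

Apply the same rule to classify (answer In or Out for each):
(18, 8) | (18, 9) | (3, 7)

The common property of the 'In' items is: max ≥ 14. No 'Out' item has it.
(18, 8): In (max 18). (18, 9): In (max 18). (3, 7): Out (max 7).

In, In, Out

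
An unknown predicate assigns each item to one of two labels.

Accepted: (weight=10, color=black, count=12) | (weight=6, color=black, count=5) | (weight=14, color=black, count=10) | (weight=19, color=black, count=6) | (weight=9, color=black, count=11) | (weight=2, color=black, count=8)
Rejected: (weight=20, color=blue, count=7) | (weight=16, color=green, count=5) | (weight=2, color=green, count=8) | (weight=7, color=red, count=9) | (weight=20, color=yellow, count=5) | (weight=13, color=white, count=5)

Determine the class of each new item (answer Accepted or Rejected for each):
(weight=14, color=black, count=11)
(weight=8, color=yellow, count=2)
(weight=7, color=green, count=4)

Accepted, Rejected, Rejected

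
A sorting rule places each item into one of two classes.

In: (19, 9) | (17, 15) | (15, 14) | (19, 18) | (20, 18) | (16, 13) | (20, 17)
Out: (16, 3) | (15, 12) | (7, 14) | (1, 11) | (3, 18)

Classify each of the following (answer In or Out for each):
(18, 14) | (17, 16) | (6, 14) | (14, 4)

In, In, Out, Out

The classifier is using: sum ≥ 28.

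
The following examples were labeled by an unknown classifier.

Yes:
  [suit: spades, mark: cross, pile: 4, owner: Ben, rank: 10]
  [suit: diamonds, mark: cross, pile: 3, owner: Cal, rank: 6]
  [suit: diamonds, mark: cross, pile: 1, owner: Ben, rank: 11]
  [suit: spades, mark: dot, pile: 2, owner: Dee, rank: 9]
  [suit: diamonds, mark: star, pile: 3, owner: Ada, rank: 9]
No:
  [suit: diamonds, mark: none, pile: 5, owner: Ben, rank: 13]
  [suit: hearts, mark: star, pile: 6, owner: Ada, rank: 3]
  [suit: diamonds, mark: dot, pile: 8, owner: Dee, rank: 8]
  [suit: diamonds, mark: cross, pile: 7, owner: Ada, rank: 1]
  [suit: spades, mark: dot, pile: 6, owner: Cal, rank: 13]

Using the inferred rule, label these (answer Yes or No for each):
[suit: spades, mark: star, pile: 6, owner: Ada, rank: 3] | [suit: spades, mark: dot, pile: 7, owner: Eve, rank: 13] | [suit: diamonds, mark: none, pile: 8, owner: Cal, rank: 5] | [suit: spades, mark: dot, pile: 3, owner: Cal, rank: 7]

All 'Yes' examples share one property — pile ≤ 4 — and every 'No' example lacks it.
No: [suit: spades, mark: star, pile: 6, owner: Ada, rank: 3], since pile = 6.
No: [suit: spades, mark: dot, pile: 7, owner: Eve, rank: 13], since pile = 7.
No: [suit: diamonds, mark: none, pile: 8, owner: Cal, rank: 5], since pile = 8.
Yes: [suit: spades, mark: dot, pile: 3, owner: Cal, rank: 7], since pile = 3.

No, No, No, Yes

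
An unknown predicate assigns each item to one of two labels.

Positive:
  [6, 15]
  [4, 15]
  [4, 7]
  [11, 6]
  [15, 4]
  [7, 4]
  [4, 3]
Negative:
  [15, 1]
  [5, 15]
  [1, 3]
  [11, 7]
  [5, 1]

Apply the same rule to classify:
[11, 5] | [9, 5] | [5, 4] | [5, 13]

Negative, Negative, Positive, Negative

The rule appears to be: sum is odd.
[11, 5] — 11+5 = 16, hence Negative.
[9, 5] — 9+5 = 14, hence Negative.
[5, 4] — 5+4 = 9, hence Positive.
[5, 13] — 5+13 = 18, hence Negative.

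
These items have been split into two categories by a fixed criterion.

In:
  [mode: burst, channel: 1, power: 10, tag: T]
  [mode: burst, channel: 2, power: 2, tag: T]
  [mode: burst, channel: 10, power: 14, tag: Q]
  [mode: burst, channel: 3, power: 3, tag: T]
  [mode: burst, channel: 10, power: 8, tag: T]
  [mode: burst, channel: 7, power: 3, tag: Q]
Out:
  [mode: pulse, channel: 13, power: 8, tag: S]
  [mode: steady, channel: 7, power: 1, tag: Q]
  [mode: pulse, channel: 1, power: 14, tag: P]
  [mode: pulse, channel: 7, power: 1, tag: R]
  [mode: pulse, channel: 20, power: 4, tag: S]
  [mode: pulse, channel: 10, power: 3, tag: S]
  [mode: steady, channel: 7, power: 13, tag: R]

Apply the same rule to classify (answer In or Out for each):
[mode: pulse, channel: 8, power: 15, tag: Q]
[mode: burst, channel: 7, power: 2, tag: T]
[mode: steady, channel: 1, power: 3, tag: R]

All 'In' examples share one property — mode is burst — and every 'Out' example lacks it.
[mode: pulse, channel: 8, power: 15, tag: Q]: Out (mode is pulse).
[mode: burst, channel: 7, power: 2, tag: T]: In (mode is burst).
[mode: steady, channel: 1, power: 3, tag: R]: Out (mode is steady).

Out, In, Out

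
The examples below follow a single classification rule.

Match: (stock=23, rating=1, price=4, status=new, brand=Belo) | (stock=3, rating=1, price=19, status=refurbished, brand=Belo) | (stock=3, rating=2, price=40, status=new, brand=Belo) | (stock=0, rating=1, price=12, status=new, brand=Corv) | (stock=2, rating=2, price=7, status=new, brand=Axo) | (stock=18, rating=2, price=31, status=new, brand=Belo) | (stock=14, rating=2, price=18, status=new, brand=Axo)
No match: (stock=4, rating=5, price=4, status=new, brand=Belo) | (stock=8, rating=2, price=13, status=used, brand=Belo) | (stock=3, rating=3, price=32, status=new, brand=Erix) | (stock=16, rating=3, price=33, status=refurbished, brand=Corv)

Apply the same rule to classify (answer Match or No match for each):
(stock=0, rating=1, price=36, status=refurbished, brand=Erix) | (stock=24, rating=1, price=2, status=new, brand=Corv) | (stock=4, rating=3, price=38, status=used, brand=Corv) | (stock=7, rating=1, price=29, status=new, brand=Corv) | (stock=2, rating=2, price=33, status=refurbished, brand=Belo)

Match, Match, No match, Match, Match

The classifier is using: rating ≤ 2 AND stock ≠ 8.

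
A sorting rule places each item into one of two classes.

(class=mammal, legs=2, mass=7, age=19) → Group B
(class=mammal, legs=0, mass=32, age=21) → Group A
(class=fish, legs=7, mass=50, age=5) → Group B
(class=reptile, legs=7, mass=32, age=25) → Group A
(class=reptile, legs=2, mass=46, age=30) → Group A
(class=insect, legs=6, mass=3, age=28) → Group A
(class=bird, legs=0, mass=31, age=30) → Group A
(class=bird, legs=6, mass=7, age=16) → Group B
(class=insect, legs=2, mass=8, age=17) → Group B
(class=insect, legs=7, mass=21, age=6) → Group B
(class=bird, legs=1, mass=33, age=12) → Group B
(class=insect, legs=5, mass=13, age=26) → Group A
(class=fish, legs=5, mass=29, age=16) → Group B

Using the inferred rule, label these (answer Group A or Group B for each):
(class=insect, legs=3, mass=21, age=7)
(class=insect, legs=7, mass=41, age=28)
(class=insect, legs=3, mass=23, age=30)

The classifier is using: age ≥ 21.
(class=insect, legs=3, mass=21, age=7): Group B (age = 7).
(class=insect, legs=7, mass=41, age=28): Group A (age = 28).
(class=insect, legs=3, mass=23, age=30): Group A (age = 30).

Group B, Group A, Group A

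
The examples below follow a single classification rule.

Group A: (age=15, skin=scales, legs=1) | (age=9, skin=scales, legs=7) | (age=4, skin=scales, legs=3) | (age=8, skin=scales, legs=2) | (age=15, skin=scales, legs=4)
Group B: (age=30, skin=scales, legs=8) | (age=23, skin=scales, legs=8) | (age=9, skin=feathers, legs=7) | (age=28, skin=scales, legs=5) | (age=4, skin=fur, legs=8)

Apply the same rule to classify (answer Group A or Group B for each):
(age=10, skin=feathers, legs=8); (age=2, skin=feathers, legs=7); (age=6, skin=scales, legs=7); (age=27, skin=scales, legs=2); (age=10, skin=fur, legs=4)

Group B, Group B, Group A, Group B, Group B

The distinguishing property — skin is scales AND age ≤ 15 — holds for all the 'Group A' cases and none of the 'Group B' cases.
Group B: (age=10, skin=feathers, legs=8), since skin is feathers, age = 10. Group B: (age=2, skin=feathers, legs=7), since skin is feathers, age = 2. Group A: (age=6, skin=scales, legs=7), since skin is scales, age = 6. Group B: (age=27, skin=scales, legs=2), since skin is scales, age = 27. Group B: (age=10, skin=fur, legs=4), since skin is fur, age = 10.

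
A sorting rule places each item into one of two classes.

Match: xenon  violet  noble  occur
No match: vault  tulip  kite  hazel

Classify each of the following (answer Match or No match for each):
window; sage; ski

Match, No match, No match

Rule: contains 'o'. This holds for each 'Match' example and fails for each 'No match' one.
window — has 'o', hence Match.
sage — no 'o', hence No match.
ski — no 'o', hence No match.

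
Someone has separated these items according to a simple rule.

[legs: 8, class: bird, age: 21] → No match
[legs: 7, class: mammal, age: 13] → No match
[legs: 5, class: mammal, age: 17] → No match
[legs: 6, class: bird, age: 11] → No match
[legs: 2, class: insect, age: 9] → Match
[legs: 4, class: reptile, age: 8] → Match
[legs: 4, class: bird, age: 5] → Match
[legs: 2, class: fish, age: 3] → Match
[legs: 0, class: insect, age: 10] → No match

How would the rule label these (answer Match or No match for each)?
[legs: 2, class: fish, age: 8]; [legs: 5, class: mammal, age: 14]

The distinguishing property — age ≤ 9 — holds for all the 'Match' cases and none of the 'No match' cases.

Match, No match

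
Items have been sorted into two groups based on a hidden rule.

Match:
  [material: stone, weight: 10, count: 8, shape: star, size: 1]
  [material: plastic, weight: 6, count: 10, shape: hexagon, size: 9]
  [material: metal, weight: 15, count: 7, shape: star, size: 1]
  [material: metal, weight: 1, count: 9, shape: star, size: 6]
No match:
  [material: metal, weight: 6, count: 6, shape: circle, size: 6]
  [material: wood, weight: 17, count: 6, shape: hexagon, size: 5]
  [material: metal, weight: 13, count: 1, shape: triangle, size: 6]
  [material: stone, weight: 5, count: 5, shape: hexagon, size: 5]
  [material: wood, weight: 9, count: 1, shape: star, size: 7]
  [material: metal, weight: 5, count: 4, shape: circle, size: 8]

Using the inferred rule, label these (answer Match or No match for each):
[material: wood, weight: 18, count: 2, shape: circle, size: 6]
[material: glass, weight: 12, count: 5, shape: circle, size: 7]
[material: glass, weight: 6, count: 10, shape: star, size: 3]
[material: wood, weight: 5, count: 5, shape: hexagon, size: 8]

No match, No match, Match, No match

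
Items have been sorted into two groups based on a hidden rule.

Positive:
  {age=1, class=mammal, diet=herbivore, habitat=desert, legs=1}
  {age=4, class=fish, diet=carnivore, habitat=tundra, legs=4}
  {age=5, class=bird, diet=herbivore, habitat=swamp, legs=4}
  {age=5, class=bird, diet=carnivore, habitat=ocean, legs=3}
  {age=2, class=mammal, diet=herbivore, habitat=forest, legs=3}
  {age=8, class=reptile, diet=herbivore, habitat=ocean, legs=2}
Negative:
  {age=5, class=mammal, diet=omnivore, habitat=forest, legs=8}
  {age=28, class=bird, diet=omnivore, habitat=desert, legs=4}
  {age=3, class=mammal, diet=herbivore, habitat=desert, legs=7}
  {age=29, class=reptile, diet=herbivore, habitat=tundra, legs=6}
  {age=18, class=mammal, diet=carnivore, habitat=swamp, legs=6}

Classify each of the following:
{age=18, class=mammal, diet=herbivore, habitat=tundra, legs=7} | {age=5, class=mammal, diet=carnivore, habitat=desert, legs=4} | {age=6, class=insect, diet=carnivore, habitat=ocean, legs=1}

Negative, Positive, Positive

The distinguishing property — age ≤ 8 AND legs ≤ 4 — holds for all the 'Positive' cases and none of the 'Negative' cases.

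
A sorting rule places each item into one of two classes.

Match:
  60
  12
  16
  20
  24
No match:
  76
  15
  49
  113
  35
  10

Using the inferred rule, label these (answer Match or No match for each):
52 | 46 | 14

Rule: multiple of 4 AND at most 60. This holds for each 'Match' example and fails for each 'No match' one.

Match, No match, No match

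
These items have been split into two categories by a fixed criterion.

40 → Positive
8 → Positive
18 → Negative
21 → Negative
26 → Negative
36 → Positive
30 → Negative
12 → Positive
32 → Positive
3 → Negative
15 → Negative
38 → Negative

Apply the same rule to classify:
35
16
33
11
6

Negative, Positive, Negative, Negative, Negative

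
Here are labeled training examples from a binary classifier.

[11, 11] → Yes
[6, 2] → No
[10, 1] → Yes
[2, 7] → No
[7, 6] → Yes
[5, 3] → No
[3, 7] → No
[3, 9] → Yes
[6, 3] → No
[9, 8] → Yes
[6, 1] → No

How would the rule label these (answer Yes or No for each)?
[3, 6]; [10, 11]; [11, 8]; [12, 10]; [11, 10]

The rule appears to be: sum ≥ 11.
[3, 6]: 3+6 = 9 — does not satisfy this, so No. [10, 11]: 10+11 = 21 — passes, so Yes. [11, 8]: 11+8 = 19 — passes, so Yes. [12, 10]: 12+10 = 22 — passes, so Yes. [11, 10]: 11+10 = 21 — passes, so Yes.

No, Yes, Yes, Yes, Yes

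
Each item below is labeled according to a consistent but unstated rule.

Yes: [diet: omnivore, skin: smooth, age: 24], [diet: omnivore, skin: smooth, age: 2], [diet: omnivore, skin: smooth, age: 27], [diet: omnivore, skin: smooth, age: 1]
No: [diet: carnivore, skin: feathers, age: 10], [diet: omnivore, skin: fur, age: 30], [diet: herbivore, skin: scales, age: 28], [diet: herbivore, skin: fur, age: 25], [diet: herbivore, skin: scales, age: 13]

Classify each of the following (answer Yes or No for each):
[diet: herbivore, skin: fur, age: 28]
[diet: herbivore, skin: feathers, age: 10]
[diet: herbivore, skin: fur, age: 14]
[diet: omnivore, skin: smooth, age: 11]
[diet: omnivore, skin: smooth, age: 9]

No, No, No, Yes, Yes

Looking at the examples, the only property every 'Yes' case has and every 'No' case lacks is: skin is smooth.
[diet: herbivore, skin: fur, age: 28] → skin is fur → No. [diet: herbivore, skin: feathers, age: 10] → skin is feathers → No. [diet: herbivore, skin: fur, age: 14] → skin is fur → No. [diet: omnivore, skin: smooth, age: 11] → skin is smooth → Yes. [diet: omnivore, skin: smooth, age: 9] → skin is smooth → Yes.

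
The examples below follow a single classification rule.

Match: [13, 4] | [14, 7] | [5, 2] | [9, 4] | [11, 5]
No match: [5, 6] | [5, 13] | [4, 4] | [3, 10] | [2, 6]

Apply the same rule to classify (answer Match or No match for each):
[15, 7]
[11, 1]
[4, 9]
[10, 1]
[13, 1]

Match, Match, No match, Match, Match

The common property of the 'Match' items is: first > second. No 'No match' item has it.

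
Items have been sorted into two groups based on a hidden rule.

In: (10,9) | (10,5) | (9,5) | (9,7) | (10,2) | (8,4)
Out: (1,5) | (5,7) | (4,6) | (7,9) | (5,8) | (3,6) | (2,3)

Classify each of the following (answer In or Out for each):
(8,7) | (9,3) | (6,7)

In, In, Out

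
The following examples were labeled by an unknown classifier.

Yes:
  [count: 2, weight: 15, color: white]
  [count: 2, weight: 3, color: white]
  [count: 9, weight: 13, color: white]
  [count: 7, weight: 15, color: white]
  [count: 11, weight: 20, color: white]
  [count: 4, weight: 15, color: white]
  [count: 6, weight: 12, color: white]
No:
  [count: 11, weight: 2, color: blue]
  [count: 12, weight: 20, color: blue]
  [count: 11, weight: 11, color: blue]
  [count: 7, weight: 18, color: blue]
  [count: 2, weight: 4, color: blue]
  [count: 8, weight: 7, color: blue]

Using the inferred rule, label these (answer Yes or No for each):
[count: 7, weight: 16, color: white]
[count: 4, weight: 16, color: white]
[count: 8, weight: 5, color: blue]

The rule appears to be: color is white.
[count: 7, weight: 16, color: white] → color is white → Yes. [count: 4, weight: 16, color: white] → color is white → Yes. [count: 8, weight: 5, color: blue] → color is blue → No.

Yes, Yes, No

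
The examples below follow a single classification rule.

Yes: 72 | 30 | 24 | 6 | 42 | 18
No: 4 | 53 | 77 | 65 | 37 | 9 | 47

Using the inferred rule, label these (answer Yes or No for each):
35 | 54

No, Yes

A rule that fits every label: multiple of 6 — true of each 'Yes' example, false of each 'No' one.
35 — 35 = 6·5 + 5, hence No.
54 — 54 = 6·9, hence Yes.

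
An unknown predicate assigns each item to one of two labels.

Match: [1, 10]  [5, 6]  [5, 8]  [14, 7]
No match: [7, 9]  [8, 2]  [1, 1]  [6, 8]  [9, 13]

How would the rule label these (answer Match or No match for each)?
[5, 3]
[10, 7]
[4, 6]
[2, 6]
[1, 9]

All 'Match' examples share one property — sum is odd — and every 'No match' example lacks it.

No match, Match, No match, No match, No match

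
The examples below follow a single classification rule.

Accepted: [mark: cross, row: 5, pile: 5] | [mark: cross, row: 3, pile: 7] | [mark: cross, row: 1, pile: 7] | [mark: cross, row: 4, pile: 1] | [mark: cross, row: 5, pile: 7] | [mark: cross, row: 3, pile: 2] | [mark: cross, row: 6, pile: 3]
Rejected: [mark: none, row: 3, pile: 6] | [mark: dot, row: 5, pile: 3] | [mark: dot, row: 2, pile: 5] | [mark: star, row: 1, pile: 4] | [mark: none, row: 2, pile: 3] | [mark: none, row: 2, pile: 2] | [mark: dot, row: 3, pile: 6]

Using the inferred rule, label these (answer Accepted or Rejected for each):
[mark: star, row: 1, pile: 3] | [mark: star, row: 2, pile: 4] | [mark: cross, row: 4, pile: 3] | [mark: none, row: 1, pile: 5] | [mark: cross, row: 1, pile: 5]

Rejected, Rejected, Accepted, Rejected, Accepted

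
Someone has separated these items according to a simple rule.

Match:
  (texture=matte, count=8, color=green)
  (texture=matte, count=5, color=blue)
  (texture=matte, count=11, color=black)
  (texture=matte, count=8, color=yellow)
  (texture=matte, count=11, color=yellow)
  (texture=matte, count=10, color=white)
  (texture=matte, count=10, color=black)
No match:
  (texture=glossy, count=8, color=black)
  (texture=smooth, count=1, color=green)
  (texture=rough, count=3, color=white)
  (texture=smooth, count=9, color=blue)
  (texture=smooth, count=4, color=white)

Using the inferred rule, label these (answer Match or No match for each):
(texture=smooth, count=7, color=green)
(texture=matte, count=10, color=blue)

The simplest hypothesis consistent with all the labels is: texture is matte.
(texture=smooth, count=7, color=green) — texture is smooth, hence No match. (texture=matte, count=10, color=blue) — texture is matte, hence Match.

No match, Match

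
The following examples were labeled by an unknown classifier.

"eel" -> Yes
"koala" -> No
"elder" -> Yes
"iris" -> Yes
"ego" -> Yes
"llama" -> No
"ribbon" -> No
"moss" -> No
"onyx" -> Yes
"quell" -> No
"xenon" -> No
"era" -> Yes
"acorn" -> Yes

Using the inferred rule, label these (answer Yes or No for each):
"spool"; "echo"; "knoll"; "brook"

The rule appears to be: starts with a vowel.
"spool" — starts with 's', hence No.
"echo" — starts with 'e', hence Yes.
"knoll" — starts with 'k', hence No.
"brook" — starts with 'b', hence No.

No, Yes, No, No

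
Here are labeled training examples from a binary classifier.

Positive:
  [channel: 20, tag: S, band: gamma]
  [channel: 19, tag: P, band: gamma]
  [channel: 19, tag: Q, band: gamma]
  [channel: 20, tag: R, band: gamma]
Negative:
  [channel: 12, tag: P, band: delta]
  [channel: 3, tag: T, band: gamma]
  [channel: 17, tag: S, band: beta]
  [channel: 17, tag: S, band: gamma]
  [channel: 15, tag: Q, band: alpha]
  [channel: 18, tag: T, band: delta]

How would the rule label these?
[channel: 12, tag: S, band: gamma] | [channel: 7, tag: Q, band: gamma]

One predicate separates the groups cleanly: channel ≥ 19.
[channel: 12, tag: S, band: gamma] → channel = 12 → Negative. [channel: 7, tag: Q, band: gamma] → channel = 7 → Negative.

Negative, Negative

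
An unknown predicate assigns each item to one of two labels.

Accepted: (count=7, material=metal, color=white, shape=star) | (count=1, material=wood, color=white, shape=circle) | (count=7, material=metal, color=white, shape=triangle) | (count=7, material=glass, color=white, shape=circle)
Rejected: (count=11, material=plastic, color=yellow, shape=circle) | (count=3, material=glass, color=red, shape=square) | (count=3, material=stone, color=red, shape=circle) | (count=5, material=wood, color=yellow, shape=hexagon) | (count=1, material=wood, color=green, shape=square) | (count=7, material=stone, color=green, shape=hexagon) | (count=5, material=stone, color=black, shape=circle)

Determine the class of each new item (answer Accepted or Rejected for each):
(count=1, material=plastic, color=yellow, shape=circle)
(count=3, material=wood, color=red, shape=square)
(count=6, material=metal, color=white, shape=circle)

Rejected, Rejected, Accepted

The classifier is using: color is white.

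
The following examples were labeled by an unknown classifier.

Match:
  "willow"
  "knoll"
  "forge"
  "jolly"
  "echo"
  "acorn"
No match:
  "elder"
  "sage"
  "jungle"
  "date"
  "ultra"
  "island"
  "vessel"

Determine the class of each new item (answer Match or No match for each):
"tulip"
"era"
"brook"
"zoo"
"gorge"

All 'Match' examples share one property — contains 'o' — and every 'No match' example lacks it.
"tulip": no 'o' — doesn't match, so No match. "era": no 'o' — doesn't match, so No match. "brook": has 'o' — passes, so Match. "zoo": has 'o' — passes, so Match. "gorge": has 'o' — passes, so Match.

No match, No match, Match, Match, Match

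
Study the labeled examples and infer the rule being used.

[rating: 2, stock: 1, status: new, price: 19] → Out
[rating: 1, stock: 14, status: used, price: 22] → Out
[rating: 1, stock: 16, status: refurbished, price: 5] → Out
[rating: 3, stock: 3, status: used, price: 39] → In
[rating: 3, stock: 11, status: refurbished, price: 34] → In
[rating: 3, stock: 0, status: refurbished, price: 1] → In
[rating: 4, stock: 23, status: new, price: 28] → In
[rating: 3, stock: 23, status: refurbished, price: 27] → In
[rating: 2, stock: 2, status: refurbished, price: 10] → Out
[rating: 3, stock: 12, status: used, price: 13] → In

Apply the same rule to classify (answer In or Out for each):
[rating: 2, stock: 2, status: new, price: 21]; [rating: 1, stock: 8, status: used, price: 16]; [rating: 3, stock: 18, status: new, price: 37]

The rule appears to be: rating ≥ 3.
Out: [rating: 2, stock: 2, status: new, price: 21], since rating = 2.
Out: [rating: 1, stock: 8, status: used, price: 16], since rating = 1.
In: [rating: 3, stock: 18, status: new, price: 37], since rating = 3.

Out, Out, In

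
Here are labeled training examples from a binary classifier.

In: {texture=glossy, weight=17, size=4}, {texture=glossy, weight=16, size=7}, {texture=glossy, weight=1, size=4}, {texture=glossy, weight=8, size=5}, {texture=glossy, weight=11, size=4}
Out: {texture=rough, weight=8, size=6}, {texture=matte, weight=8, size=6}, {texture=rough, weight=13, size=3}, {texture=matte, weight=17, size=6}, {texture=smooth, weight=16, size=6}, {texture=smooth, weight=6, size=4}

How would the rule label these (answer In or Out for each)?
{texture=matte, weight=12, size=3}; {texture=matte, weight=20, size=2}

Out, Out

One predicate separates the groups cleanly: texture is glossy.
{texture=matte, weight=12, size=3}: texture is matte, lacks this property → Out.
{texture=matte, weight=20, size=2}: texture is matte, lacks this property → Out.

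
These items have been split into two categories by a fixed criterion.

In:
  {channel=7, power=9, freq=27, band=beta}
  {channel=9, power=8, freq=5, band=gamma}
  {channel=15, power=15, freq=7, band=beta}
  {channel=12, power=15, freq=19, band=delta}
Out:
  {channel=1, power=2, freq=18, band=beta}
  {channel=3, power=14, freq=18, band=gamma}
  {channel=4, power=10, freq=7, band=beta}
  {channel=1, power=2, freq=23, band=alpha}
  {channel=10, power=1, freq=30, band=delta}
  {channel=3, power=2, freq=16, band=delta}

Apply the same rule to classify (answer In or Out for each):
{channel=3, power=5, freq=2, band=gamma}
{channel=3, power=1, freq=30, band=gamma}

Out, Out

Rule: channel ≥ 7 AND freq ≤ 27. This holds for each 'In' example and fails for each 'Out' one.
{channel=3, power=5, freq=2, band=gamma}: channel = 3, freq = 2, does not fit → Out. {channel=3, power=1, freq=30, band=gamma}: channel = 3, freq = 30, does not fit → Out.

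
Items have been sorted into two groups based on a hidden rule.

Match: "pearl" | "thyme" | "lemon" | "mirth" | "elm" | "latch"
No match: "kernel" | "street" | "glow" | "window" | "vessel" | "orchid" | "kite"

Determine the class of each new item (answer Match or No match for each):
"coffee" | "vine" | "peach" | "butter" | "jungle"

The pattern is that an item is 'Match' exactly when: odd length.
"coffee": No match (length 6). "vine": No match (length 4). "peach": Match (length 5). "butter": No match (length 6). "jungle": No match (length 6).

No match, No match, Match, No match, No match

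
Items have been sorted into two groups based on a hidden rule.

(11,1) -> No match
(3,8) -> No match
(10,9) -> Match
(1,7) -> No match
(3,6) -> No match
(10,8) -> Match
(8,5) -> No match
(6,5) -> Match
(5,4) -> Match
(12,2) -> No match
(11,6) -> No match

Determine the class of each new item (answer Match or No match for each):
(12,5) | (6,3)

No match, No match

The pattern is that an item is 'Match' exactly when: |first − second| ≤ 2.
(12,5): |12−5| = 7 — doesn't match, so No match.
(6,3): |6−3| = 3 — doesn't match, so No match.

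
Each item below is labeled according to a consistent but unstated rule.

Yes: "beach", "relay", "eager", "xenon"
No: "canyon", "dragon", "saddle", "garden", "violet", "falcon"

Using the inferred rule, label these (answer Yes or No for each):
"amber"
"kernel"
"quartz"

The pattern is that an item is 'Yes' exactly when: odd length.
"amber" → length 5 → Yes.
"kernel" → length 6 → No.
"quartz" → length 6 → No.

Yes, No, No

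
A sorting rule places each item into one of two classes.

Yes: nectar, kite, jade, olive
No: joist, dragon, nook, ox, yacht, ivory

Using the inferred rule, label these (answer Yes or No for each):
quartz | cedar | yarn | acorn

The classifier is using: contains 'e'.
quartz: no 'e' — does not fit, so No. cedar: has 'e' — fits, so Yes. yarn: no 'e' — does not fit, so No. acorn: no 'e' — does not fit, so No.

No, Yes, No, No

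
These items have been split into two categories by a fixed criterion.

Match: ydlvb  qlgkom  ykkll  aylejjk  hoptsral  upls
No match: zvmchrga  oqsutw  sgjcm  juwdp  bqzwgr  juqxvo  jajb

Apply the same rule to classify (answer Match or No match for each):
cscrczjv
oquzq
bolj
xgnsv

Checking candidate rules against both groups, what survives is: contains 'l'.
cscrczjv: no 'l' — does not fit, so No match. oquzq: no 'l' — does not fit, so No match. bolj: has 'l' — passes, so Match. xgnsv: no 'l' — does not fit, so No match.

No match, No match, Match, No match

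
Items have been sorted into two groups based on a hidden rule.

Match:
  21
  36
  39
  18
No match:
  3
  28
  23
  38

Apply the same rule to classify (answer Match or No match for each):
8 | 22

A rule that fits every label: multiple of 3 AND at least 18 — true of each 'Match' example, false of each 'No match' one.

No match, No match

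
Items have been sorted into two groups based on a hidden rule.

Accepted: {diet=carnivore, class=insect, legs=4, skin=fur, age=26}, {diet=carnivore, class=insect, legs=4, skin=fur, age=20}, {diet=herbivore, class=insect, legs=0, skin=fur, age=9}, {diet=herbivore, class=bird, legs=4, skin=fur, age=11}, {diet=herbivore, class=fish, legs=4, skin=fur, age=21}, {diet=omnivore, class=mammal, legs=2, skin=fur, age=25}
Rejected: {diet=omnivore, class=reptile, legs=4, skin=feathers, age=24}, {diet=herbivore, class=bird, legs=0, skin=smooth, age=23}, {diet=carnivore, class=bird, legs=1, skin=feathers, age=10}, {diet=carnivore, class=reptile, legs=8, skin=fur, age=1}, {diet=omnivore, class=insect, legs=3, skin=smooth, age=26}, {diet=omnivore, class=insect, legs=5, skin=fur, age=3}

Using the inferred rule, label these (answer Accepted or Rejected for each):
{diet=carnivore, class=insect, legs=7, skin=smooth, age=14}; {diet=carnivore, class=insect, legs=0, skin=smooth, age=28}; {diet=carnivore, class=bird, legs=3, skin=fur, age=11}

The common property of the 'Accepted' items is: skin is fur AND age ≥ 9. No 'Rejected' item has it.
{diet=carnivore, class=insect, legs=7, skin=smooth, age=14}: Rejected (skin is smooth, age = 14).
{diet=carnivore, class=insect, legs=0, skin=smooth, age=28}: Rejected (skin is smooth, age = 28).
{diet=carnivore, class=bird, legs=3, skin=fur, age=11}: Accepted (skin is fur, age = 11).

Rejected, Rejected, Accepted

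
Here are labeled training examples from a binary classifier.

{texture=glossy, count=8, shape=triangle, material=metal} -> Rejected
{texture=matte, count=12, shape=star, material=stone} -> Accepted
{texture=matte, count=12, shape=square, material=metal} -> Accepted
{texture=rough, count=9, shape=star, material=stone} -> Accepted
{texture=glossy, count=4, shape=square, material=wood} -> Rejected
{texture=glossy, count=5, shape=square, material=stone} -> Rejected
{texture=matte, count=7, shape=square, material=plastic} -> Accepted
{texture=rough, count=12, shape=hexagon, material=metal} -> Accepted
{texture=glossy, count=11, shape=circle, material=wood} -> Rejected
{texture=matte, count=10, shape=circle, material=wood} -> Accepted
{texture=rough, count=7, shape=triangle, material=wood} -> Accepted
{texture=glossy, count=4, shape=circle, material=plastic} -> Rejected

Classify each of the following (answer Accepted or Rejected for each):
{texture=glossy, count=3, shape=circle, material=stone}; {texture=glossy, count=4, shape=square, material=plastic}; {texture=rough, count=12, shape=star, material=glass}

Rejected, Rejected, Accepted

'Accepted' ⟺ texture is not glossy.
{texture=glossy, count=3, shape=circle, material=stone} → texture is glossy → Rejected.
{texture=glossy, count=4, shape=square, material=plastic} → texture is glossy → Rejected.
{texture=rough, count=12, shape=star, material=glass} → texture is rough → Accepted.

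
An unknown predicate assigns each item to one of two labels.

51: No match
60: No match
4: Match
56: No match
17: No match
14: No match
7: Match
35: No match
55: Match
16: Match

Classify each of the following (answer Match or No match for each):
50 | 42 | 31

A rule that fits every label: ≡ 1 (mod 3) — true of each 'Match' example, false of each 'No match' one.

No match, No match, Match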